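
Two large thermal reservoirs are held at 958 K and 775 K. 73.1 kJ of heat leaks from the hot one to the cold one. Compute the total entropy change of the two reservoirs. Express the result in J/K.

ΔS_hot = −Q/T_H = −73100/958 = -76.3 J/K and ΔS_cold = +Q/T_C = 73100/775 = 94.32 J/K.
ΔS_total = -76.3 + 94.32 = 18 J/K, positive as the second law requires.

ΔS_total = 18 J/K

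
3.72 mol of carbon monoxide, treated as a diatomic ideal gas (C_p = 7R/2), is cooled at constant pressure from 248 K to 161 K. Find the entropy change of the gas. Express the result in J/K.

At constant pressure, ΔS = nC_p ln(T₂/T₁) with C_p = 7R/2 = 29.1 J mol⁻¹ K⁻¹.
ΔS = 3.72 × 29.1 × ln(161/248) = -46.8 J/K.

ΔS = -46.8 J/K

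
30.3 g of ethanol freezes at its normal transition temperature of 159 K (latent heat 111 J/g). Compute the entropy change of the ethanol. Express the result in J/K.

Heat released by the substance: Q = −mL = −30.3 × 111 = −3363.3 J.
At constant T, ΔS = Q_rev/T = −3363.3 / 159 = -21.2 J/K.

ΔS = -21.2 J/K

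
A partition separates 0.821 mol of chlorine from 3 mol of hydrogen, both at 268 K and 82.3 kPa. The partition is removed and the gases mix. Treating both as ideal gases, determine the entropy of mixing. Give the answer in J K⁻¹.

ΔS_mix = 16.5 J/K

Mole fractions: x_A = 0.821/3.82 = 0.215, x_B = 0.785.
ΔS_mix = −R(n_A ln x_A + n_B ln x_B) = −8.314 × (0.821 ln 0.215 + 3 ln 0.785) = 16.5 J/K.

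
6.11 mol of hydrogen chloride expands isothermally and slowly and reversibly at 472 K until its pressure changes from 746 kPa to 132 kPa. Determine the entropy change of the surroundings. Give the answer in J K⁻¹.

ΔS_surr = -88 J/K

For an isothermal ideal gas ΔS_gas = nR ln(P₁/P₂) = 6.11 × 8.314 × ln(746/132) = 88 J/K.
The process is reversible, so ΔS_surr = −ΔS_gas = -88 J/K and ΔS_universe = 0.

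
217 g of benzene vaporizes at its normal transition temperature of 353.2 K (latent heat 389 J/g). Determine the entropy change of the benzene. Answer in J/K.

Heat absorbed by the substance: Q = mL = 217 × 389 = 84413 J.
At constant T, ΔS = Q_rev/T = 84413 / 353.2 = 239 J/K.

ΔS = 239 J/K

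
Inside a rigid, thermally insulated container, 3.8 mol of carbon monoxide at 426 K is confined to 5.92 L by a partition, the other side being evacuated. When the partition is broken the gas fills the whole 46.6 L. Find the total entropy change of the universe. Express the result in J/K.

ΔS_universe = 65.2 J/K

No heat is exchanged and no work is done, so the ideal-gas temperature stays constant.
Entropy is a state function; using a reversible isothermal path, ΔS_gas = nR ln(V₂/V₁) = 3.8 × 8.314 × ln(46.6/5.92) = 65.2 J/K.
The insulated surroundings exchange no heat, so ΔS_surr = 0 and ΔS_universe = ΔS_gas.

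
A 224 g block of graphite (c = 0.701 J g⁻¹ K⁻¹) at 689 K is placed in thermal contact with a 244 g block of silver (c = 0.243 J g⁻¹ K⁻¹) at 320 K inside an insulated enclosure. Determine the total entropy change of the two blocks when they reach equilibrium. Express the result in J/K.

ΔS_total = 11.1 J/K

Energy balance: T_f = (m₁c₁T₁ + m₂c₂T₂)/(m₁c₁ + m₂c₂) = 587.86 K.
ΔS₁ = m₁c₁ ln(T_f/T₁) = 157.024 × ln(587.86/689) = -24.93 J/K.
ΔS₂ = m₂c₂ ln(T_f/T₂) = 59.292 × ln(587.86/320) = 36.06 J/K.
ΔS_total = -24.93 + 36.06 = 11.1 J/K.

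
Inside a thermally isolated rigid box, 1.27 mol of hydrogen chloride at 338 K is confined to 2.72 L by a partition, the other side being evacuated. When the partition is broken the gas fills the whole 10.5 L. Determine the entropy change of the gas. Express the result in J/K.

No heat is exchanged and no work is done, so the ideal-gas temperature stays constant.
Entropy is a state function; using a reversible isothermal path, ΔS_gas = nR ln(V₂/V₁) = 1.27 × 8.314 × ln(10.5/2.72) = 14.3 J/K.

ΔS_gas = 14.3 J/K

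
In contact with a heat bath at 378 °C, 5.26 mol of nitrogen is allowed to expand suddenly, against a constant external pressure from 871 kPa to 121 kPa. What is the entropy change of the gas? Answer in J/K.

ΔS_gas = 86.3 J/K

Entropy is a state function, so ΔS_gas depends only on the end states.
For an isothermal ideal gas ΔS_gas = nR ln(P₁/P₂) = 5.26 × 8.314 × ln(871/121) = 86.3 J/K.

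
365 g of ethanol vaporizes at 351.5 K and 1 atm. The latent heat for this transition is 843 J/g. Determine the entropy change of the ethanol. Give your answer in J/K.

Heat absorbed by the substance: Q = mL = 365 × 843 = 307695 J.
At constant T, ΔS = Q_rev/T = 307695 / 351.5 = 875 J/K.

ΔS = 875 J/K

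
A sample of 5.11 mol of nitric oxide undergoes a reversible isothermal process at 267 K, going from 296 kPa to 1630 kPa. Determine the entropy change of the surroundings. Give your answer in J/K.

ΔS_surr = 72.5 J/K

For an isothermal ideal gas ΔS_gas = nR ln(P₁/P₂) = 5.11 × 8.314 × ln(296/1630) = -72.5 J/K.
The process is reversible, so ΔS_surr = −ΔS_gas = 72.5 J/K and ΔS_universe = 0.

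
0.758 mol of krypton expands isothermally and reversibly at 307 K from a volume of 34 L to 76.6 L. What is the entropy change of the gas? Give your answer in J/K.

ΔS_gas = 5.12 J/K

For an isothermal ideal gas ΔS_gas = nR ln(V₂/V₁) = 0.758 × 8.314 × ln(76.6/34) = 5.12 J/K.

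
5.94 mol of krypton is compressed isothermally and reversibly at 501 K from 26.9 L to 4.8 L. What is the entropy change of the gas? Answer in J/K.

ΔS_gas = -85.1 J/K

For an isothermal ideal gas ΔS_gas = nR ln(V₂/V₁) = 5.94 × 8.314 × ln(4.8/26.9) = -85.1 J/K.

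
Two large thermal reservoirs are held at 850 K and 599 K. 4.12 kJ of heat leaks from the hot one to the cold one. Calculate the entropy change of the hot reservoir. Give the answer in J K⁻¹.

ΔS_hot = -4.85 J/K

The hot reservoir loses heat Q, so ΔS_hot = −Q/T_H = −4120/850 = -4.85 J/K.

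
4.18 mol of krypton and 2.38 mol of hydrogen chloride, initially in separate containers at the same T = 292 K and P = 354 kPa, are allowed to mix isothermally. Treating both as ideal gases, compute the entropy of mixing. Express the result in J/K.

Mole fractions: x_A = 4.18/6.56 = 0.637, x_B = 0.363.
ΔS_mix = −R(n_A ln x_A + n_B ln x_B) = −8.314 × (4.18 ln 0.637 + 2.38 ln 0.363) = 35.7 J/K.

ΔS_mix = 35.7 J/K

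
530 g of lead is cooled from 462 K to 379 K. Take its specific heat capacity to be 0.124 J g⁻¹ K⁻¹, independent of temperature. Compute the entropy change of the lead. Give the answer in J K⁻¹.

ΔS = -13 J/K

ΔS = ∫dQ_rev/T = m c ln(T₂/T₁) = 530 × 0.124 × ln(379/462) = -13 J/K.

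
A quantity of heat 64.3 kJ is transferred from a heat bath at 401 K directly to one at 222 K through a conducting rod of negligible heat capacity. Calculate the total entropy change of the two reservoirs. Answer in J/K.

ΔS_hot = −Q/T_H = −64300/401 = -160.3 J/K and ΔS_cold = +Q/T_C = 64300/222 = 289.6 J/K.
ΔS_total = -160.3 + 289.6 = 129 J/K, positive as the second law requires.

ΔS_total = 129 J/K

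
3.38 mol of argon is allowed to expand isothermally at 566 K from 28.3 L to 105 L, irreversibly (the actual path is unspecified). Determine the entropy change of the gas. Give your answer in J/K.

ΔS_gas = 36.8 J/K

Entropy is a state function, so ΔS_gas depends only on the end states.
For an isothermal ideal gas ΔS_gas = nR ln(V₂/V₁) = 3.38 × 8.314 × ln(105/28.3) = 36.8 J/K.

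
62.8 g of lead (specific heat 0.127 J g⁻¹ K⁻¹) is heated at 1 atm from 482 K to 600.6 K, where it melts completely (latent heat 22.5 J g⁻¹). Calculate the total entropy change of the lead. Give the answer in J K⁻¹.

ΔS = 4.11 J/K

Warming step: ΔS₁ = m c ln(T_tr/T_i) = 62.8 × 0.127 × ln(600.6/482) = 1.755 J/K.
Phase change: ΔS₂ = +mL/T_tr = 62.8 × 22.5 / 600.6 = 2.353 J/K.
ΔS_total = (1.755) + (2.353) = 4.11 J/K.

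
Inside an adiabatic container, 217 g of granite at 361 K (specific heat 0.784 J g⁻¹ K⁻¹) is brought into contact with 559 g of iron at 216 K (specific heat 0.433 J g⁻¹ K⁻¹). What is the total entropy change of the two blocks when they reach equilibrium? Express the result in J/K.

Energy balance: T_f = (m₁c₁T₁ + m₂c₂T₂)/(m₁c₁ + m₂c₂) = 275.85 K.
ΔS₁ = m₁c₁ ln(T_f/T₁) = 170.128 × ln(275.85/361) = -45.77 J/K.
ΔS₂ = m₂c₂ ln(T_f/T₂) = 242.047 × ln(275.85/216) = 59.2 J/K.
ΔS_total = -45.77 + 59.2 = 13.4 J/K.

ΔS_total = 13.4 J/K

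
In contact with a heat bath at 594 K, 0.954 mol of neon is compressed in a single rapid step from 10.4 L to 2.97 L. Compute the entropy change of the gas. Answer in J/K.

Entropy is a state function, so ΔS_gas depends only on the end states.
For an isothermal ideal gas ΔS_gas = nR ln(V₂/V₁) = 0.954 × 8.314 × ln(2.97/10.4) = -9.94 J/K.

ΔS_gas = -9.94 J/K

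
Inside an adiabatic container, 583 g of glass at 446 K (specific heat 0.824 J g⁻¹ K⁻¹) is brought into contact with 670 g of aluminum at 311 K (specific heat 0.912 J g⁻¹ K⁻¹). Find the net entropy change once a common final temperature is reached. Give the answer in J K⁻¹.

Energy balance: T_f = (m₁c₁T₁ + m₂c₂T₂)/(m₁c₁ + m₂c₂) = 370.42 K.
ΔS₁ = m₁c₁ ln(T_f/T₁) = 480.392 × ln(370.42/446) = -89.2 J/K.
ΔS₂ = m₂c₂ ln(T_f/T₂) = 611.04 × ln(370.42/311) = 106.8 J/K.
ΔS_total = -89.2 + 106.8 = 17.6 J/K.

ΔS_total = 17.6 J/K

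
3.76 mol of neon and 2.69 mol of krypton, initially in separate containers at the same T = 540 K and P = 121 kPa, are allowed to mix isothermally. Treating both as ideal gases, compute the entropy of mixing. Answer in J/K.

ΔS_mix = 36.4 J/K

Mole fractions: x_A = 3.76/6.45 = 0.583, x_B = 0.417.
ΔS_mix = −R(n_A ln x_A + n_B ln x_B) = −8.314 × (3.76 ln 0.583 + 2.69 ln 0.417) = 36.4 J/K.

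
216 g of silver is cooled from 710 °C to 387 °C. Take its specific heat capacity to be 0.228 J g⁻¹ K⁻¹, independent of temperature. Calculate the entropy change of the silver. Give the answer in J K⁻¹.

ΔS = -19.6 J/K

In kelvin: T₁ = 983.15 K, T₂ = 660.15 K. ΔS = ∫dQ_rev/T = m c ln(T₂/T₁) = 216 × 0.228 × ln(660.15/983.15) = -19.6 J/K.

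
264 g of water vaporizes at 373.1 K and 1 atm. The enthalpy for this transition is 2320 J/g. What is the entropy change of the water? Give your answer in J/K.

ΔS = 1640 J/K

Heat absorbed by the substance: Q = mL = 264 × 2320 = 612480 J.
At constant T, ΔS = Q_rev/T = 612480 / 373.1 = 1640 J/K.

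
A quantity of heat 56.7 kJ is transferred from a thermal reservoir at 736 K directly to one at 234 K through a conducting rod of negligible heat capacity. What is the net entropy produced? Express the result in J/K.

ΔS_hot = −Q/T_H = −56700/736 = -77.04 J/K and ΔS_cold = +Q/T_C = 56700/234 = 242.3 J/K.
ΔS_total = -77.04 + 242.3 = 165 J/K, positive as the second law requires.

ΔS_total = 165 J/K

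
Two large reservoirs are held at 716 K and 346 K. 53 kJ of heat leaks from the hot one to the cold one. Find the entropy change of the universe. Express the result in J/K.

ΔS_hot = −Q/T_H = −53000/716 = -74.02 J/K and ΔS_cold = +Q/T_C = 53000/346 = 153.2 J/K.
ΔS_total = -74.02 + 153.2 = 79.2 J/K, positive as the second law requires.

ΔS_total = 79.2 J/K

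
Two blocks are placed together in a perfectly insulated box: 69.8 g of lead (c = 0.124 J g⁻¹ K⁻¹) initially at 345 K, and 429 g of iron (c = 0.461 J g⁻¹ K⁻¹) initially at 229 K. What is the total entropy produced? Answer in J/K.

ΔS_total = 0.791 J/K

Energy balance: T_f = (m₁c₁T₁ + m₂c₂T₂)/(m₁c₁ + m₂c₂) = 233.86 K.
ΔS₁ = m₁c₁ ln(T_f/T₁) = 8.6552 × ln(233.86/345) = -3.365 J/K.
ΔS₂ = m₂c₂ ln(T_f/T₂) = 197.769 × ln(233.86/229) = 4.156 J/K.
ΔS_total = -3.365 + 4.156 = 0.791 J/K.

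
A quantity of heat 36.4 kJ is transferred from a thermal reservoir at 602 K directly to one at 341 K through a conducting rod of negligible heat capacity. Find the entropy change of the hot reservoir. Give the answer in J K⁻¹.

ΔS_hot = -60.5 J/K

The hot reservoir loses heat Q, so ΔS_hot = −Q/T_H = −36400/602 = -60.5 J/K.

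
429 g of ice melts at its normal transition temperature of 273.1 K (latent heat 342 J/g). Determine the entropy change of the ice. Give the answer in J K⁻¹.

ΔS = 537 J/K

Heat absorbed by the substance: Q = mL = 429 × 342 = 146718 J.
At constant T, ΔS = Q_rev/T = 146718 / 273.1 = 537 J/K.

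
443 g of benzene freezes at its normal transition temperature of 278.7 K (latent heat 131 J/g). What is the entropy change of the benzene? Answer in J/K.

Heat released by the substance: Q = −mL = −443 × 131 = −58033 J.
At constant T, ΔS = Q_rev/T = −58033 / 278.7 = -208 J/K.

ΔS = -208 J/K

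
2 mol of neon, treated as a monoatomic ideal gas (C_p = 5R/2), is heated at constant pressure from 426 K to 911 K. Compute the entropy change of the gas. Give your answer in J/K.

ΔS = 31.6 J/K

At constant pressure, ΔS = nC_p ln(T₂/T₁) with C_p = 5R/2 = 20.79 J mol⁻¹ K⁻¹.
ΔS = 2 × 20.79 × ln(911/426) = 31.6 J/K.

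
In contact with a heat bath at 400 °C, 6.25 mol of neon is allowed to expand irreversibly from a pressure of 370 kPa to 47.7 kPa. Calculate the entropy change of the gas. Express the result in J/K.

Entropy is a state function, so ΔS_gas depends only on the end states.
For an isothermal ideal gas ΔS_gas = nR ln(P₁/P₂) = 6.25 × 8.314 × ln(370/47.7) = 106 J/K.

ΔS_gas = 106 J/K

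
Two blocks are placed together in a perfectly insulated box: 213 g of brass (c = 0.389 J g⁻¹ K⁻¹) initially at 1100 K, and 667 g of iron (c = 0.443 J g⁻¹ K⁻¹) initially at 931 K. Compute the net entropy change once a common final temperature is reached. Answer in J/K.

ΔS_total = 0.928 J/K

Energy balance: T_f = (m₁c₁T₁ + m₂c₂T₂)/(m₁c₁ + m₂c₂) = 968.01 K.
ΔS₁ = m₁c₁ ln(T_f/T₁) = 82.857 × ln(968.01/1100) = -10.591 J/K.
ΔS₂ = m₂c₂ ln(T_f/T₂) = 295.481 × ln(968.01/931) = 11.519 J/K.
ΔS_total = -10.591 + 11.519 = 0.928 J/K.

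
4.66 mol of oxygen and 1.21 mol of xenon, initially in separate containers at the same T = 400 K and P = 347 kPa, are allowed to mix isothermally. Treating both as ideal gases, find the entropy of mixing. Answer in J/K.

Mole fractions: x_A = 4.66/5.87 = 0.794, x_B = 0.206.
ΔS_mix = −R(n_A ln x_A + n_B ln x_B) = −8.314 × (4.66 ln 0.794 + 1.21 ln 0.206) = 24.8 J/K.

ΔS_mix = 24.8 J/K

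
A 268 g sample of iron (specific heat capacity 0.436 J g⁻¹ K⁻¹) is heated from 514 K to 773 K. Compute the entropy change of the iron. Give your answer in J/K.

ΔS = 47.7 J/K

ΔS = ∫dQ_rev/T = m c ln(T₂/T₁) = 268 × 0.436 × ln(773/514) = 47.7 J/K.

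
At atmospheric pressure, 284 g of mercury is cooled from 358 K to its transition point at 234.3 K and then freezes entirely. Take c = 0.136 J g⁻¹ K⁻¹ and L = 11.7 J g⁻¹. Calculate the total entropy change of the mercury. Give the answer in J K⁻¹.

ΔS = -30.6 J/K

Cooling step: ΔS₁ = m c ln(T_tr/T_i) = 284 × 0.136 × ln(234.3/358) = -16.37 J/K.
Phase change: ΔS₂ = −mL/T_tr = −284 × 11.7 / 234.3 = -14.18 J/K.
ΔS_total = (-16.37) + (-14.18) = -30.6 J/K.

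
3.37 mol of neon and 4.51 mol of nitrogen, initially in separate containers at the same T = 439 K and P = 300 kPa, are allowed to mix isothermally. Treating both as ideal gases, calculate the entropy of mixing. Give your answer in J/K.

ΔS_mix = 44.7 J/K

Mole fractions: x_A = 3.37/7.88 = 0.428, x_B = 0.572.
ΔS_mix = −R(n_A ln x_A + n_B ln x_B) = −8.314 × (3.37 ln 0.428 + 4.51 ln 0.572) = 44.7 J/K.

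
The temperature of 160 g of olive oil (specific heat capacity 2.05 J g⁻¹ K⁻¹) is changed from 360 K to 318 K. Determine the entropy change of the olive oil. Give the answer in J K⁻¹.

ΔS = -40.7 J/K

ΔS = ∫dQ_rev/T = m c ln(T₂/T₁) = 160 × 2.05 × ln(318/360) = -40.7 J/K.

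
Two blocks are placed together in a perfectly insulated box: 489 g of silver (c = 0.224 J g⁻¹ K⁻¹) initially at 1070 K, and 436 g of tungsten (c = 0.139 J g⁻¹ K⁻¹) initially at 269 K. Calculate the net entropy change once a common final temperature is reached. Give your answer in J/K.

ΔS_total = 30.9 J/K

Energy balance: T_f = (m₁c₁T₁ + m₂c₂T₂)/(m₁c₁ + m₂c₂) = 784.68 K.
ΔS₁ = m₁c₁ ln(T_f/T₁) = 109.536 × ln(784.68/1070) = -33.97 J/K.
ΔS₂ = m₂c₂ ln(T_f/T₂) = 60.604 × ln(784.68/269) = 64.88 J/K.
ΔS_total = -33.97 + 64.88 = 30.9 J/K.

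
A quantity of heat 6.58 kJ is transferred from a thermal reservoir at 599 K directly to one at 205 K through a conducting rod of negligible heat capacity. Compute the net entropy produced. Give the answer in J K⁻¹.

ΔS_total = 21.1 J/K

ΔS_hot = −Q/T_H = −6580/599 = -10.98 J/K and ΔS_cold = +Q/T_C = 6580/205 = 32.1 J/K.
ΔS_total = -10.98 + 32.1 = 21.1 J/K, positive as the second law requires.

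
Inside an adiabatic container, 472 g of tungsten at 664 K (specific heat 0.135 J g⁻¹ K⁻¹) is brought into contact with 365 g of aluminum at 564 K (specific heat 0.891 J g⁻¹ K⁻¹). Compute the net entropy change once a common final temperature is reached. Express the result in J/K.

ΔS_total = 0.736 J/K

Energy balance: T_f = (m₁c₁T₁ + m₂c₂T₂)/(m₁c₁ + m₂c₂) = 580.38 K.
ΔS₁ = m₁c₁ ln(T_f/T₁) = 63.72 × ln(580.38/664) = -8.576 J/K.
ΔS₂ = m₂c₂ ln(T_f/T₂) = 325.215 × ln(580.38/564) = 9.312 J/K.
ΔS_total = -8.576 + 9.312 = 0.736 J/K.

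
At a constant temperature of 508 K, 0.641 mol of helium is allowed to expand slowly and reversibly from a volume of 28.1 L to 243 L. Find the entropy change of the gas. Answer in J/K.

ΔS_gas = 11.5 J/K

For an isothermal ideal gas ΔS_gas = nR ln(V₂/V₁) = 0.641 × 8.314 × ln(243/28.1) = 11.5 J/K.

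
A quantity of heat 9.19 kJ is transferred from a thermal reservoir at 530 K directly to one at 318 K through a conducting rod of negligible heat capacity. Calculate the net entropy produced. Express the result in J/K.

ΔS_total = 11.6 J/K

ΔS_hot = −Q/T_H = −9190/530 = -17.34 J/K and ΔS_cold = +Q/T_C = 9190/318 = 28.9 J/K.
ΔS_total = -17.34 + 28.9 = 11.6 J/K, positive as the second law requires.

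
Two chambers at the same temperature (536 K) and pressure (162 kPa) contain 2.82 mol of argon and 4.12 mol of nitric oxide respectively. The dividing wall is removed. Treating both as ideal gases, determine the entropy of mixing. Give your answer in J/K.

ΔS_mix = 39 J/K

Mole fractions: x_A = 2.82/6.94 = 0.406, x_B = 0.594.
ΔS_mix = −R(n_A ln x_A + n_B ln x_B) = −8.314 × (2.82 ln 0.406 + 4.12 ln 0.594) = 39 J/K.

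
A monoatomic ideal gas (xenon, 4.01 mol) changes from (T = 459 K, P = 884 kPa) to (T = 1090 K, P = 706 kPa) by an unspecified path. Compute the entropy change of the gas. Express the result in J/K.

ΔS = 79.6 J/K

ΔS = nC_p ln(T₂/T₁) − nR ln(P₂/P₁), with C_p = 5R/2 = 20.79 J mol⁻¹ K⁻¹ for a monoatomic ideal gas.
ΔS = 4.01 × [20.79 × ln(1090/459) − 8.314 × ln(706/884)] = 79.6 J/K.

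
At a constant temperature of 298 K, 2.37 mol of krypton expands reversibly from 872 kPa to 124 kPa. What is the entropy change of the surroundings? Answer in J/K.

For an isothermal ideal gas ΔS_gas = nR ln(P₁/P₂) = 2.37 × 8.314 × ln(872/124) = 38.4 J/K.
The process is reversible, so ΔS_surr = −ΔS_gas = -38.4 J/K and ΔS_universe = 0.

ΔS_surr = -38.4 J/K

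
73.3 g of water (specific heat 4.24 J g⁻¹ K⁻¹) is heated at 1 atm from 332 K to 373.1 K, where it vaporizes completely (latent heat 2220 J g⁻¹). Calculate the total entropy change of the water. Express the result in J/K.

Warming step: ΔS₁ = m c ln(T_tr/T_i) = 73.3 × 4.24 × ln(373.1/332) = 36.27 J/K.
Phase change: ΔS₂ = +mL/T_tr = 73.3 × 2220 / 373.1 = 436.1 J/K.
ΔS_total = (36.27) + (436.1) = 472 J/K.

ΔS = 472 J/K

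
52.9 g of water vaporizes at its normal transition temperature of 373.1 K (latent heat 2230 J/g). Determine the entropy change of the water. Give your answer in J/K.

Heat absorbed by the substance: Q = mL = 52.9 × 2230 = 117967 J.
At constant T, ΔS = Q_rev/T = 117967 / 373.1 = 316 J/K.

ΔS = 316 J/K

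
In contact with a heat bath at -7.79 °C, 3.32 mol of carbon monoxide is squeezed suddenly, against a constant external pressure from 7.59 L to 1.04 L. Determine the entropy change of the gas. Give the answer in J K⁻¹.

Entropy is a state function, so ΔS_gas depends only on the end states.
For an isothermal ideal gas ΔS_gas = nR ln(V₂/V₁) = 3.32 × 8.314 × ln(1.04/7.59) = -54.9 J/K.

ΔS_gas = -54.9 J/K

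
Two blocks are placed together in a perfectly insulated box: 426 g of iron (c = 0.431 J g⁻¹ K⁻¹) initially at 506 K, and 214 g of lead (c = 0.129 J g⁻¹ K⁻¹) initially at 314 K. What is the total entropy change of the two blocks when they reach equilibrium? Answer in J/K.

ΔS_total = 2.43 J/K

Energy balance: T_f = (m₁c₁T₁ + m₂c₂T₂)/(m₁c₁ + m₂c₂) = 480.91 K.
ΔS₁ = m₁c₁ ln(T_f/T₁) = 183.606 × ln(480.91/506) = -9.339 J/K.
ΔS₂ = m₂c₂ ln(T_f/T₂) = 27.606 × ln(480.91/314) = 11.77 J/K.
ΔS_total = -9.339 + 11.77 = 2.43 J/K.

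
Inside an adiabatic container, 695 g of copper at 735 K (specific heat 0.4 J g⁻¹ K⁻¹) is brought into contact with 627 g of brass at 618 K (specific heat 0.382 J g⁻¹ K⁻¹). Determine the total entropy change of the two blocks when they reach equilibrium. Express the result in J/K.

Energy balance: T_f = (m₁c₁T₁ + m₂c₂T₂)/(m₁c₁ + m₂c₂) = 680.85 K.
ΔS₁ = m₁c₁ ln(T_f/T₁) = 278 × ln(680.85/735) = -21.275 J/K.
ΔS₂ = m₂c₂ ln(T_f/T₂) = 239.514 × ln(680.85/618) = 23.198 J/K.
ΔS_total = -21.275 + 23.198 = 1.92 J/K.

ΔS_total = 1.92 J/K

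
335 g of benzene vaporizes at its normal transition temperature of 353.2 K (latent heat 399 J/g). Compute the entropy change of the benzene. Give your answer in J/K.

Heat absorbed by the substance: Q = mL = 335 × 399 = 133665 J.
At constant T, ΔS = Q_rev/T = 133665 / 353.2 = 378 J/K.

ΔS = 378 J/K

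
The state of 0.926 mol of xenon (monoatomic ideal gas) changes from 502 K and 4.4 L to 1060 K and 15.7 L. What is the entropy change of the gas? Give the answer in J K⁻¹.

Entropy is a state function: ΔS = nC_V ln(T₂/T₁) + nR ln(V₂/V₁), with C_V = 3R/2 = 12.47 J mol⁻¹ K⁻¹ for a monoatomic ideal gas.
ΔS = 0.926 × [12.47 × ln(1060/502) + 8.314 × ln(15.7/4.4)] = 18.4 J/K.

ΔS = 18.4 J/K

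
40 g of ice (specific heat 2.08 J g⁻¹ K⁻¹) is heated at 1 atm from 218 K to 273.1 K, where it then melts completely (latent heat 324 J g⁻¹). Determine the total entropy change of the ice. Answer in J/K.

Warming step: ΔS₁ = m c ln(T_tr/T_i) = 40 × 2.08 × ln(273.1/218) = 18.75 J/K.
Phase change: ΔS₂ = +mL/T_tr = 40 × 324 / 273.1 = 47.46 J/K.
ΔS_total = (18.75) + (47.46) = 66.2 J/K.

ΔS = 66.2 J/K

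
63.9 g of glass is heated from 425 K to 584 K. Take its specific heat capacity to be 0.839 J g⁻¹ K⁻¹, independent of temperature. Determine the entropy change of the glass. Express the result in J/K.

ΔS = ∫dQ_rev/T = m c ln(T₂/T₁) = 63.9 × 0.839 × ln(584/425) = 17 J/K.

ΔS = 17 J/K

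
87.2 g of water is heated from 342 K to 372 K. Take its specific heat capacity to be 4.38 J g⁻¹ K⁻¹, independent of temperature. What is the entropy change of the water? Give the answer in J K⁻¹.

ΔS = 32.1 J/K

ΔS = ∫dQ_rev/T = m c ln(T₂/T₁) = 87.2 × 4.38 × ln(372/342) = 32.1 J/K.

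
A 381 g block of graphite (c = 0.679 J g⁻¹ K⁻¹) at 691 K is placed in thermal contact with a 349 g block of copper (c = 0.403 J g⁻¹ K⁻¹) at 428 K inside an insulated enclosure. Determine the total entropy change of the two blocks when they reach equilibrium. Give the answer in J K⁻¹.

ΔS_total = 9.9 J/K

Energy balance: T_f = (m₁c₁T₁ + m₂c₂T₂)/(m₁c₁ + m₂c₂) = 598.37 K.
ΔS₁ = m₁c₁ ln(T_f/T₁) = 258.699 × ln(598.37/691) = -37.23 J/K.
ΔS₂ = m₂c₂ ln(T_f/T₂) = 140.647 × ln(598.37/428) = 47.13 J/K.
ΔS_total = -37.23 + 47.13 = 9.9 J/K.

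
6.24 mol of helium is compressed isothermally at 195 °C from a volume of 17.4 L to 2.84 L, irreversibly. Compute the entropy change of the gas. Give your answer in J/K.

Entropy is a state function, so ΔS_gas depends only on the end states.
For an isothermal ideal gas ΔS_gas = nR ln(V₂/V₁) = 6.24 × 8.314 × ln(2.84/17.4) = -94 J/K.

ΔS_gas = -94 J/K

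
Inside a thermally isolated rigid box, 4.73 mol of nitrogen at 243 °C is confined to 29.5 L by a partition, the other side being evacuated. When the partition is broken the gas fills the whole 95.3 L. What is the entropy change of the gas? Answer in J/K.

For an ideal gas in free expansion Q = 0 and W = 0, so T is unchanged.
Entropy is a state function; using a reversible isothermal path, ΔS_gas = nR ln(V₂/V₁) = 4.73 × 8.314 × ln(95.3/29.5) = 46.1 J/K.

ΔS_gas = 46.1 J/K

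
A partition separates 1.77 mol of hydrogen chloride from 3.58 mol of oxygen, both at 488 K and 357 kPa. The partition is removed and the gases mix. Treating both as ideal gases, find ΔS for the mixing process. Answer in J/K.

Mole fractions: x_A = 1.77/5.35 = 0.331, x_B = 0.669.
ΔS_mix = −R(n_A ln x_A + n_B ln x_B) = −8.314 × (1.77 ln 0.331 + 3.58 ln 0.669) = 28.2 J/K.

ΔS_mix = 28.2 J/K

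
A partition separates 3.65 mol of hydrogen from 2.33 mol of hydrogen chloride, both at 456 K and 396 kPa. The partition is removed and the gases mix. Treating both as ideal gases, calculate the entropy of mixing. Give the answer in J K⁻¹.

ΔS_mix = 33.2 J/K

Mole fractions: x_A = 3.65/5.98 = 0.61, x_B = 0.39.
ΔS_mix = −R(n_A ln x_A + n_B ln x_B) = −8.314 × (3.65 ln 0.61 + 2.33 ln 0.39) = 33.2 J/K.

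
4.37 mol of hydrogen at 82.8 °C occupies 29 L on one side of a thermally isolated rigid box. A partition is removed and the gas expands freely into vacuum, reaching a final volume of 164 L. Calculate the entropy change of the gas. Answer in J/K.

ΔS_gas = 62.9 J/K

No heat is exchanged and no work is done, so the ideal-gas temperature stays constant.
Entropy is a state function; using a reversible isothermal path, ΔS_gas = nR ln(V₂/V₁) = 4.37 × 8.314 × ln(164/29) = 62.9 J/K.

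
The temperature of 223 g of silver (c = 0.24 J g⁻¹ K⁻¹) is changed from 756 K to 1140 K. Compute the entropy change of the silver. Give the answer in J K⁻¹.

ΔS = ∫dQ_rev/T = m c ln(T₂/T₁) = 223 × 0.24 × ln(1140/756) = 22 J/K.

ΔS = 22 J/K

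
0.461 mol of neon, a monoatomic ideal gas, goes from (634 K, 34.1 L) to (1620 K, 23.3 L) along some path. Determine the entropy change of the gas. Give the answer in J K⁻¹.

Entropy is a state function: ΔS = nC_V ln(T₂/T₁) + nR ln(V₂/V₁), with C_V = 3R/2 = 12.47 J mol⁻¹ K⁻¹ for a monoatomic ideal gas.
ΔS = 0.461 × [12.47 × ln(1620/634) + 8.314 × ln(23.3/34.1)] = 3.93 J/K.

ΔS = 3.93 J/K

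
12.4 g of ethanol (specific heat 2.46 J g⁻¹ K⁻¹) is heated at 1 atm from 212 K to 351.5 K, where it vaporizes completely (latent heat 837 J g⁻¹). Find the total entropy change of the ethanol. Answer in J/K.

Warming step: ΔS₁ = m c ln(T_tr/T_i) = 12.4 × 2.46 × ln(351.5/212) = 15.42 J/K.
Phase change: ΔS₂ = +mL/T_tr = 12.4 × 837 / 351.5 = 29.53 J/K.
ΔS_total = (15.42) + (29.53) = 45 J/K.

ΔS = 45 J/K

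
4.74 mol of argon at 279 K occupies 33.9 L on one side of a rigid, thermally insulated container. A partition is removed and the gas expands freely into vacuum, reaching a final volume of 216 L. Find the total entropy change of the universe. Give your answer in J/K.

No heat is exchanged and no work is done, so the ideal-gas temperature stays constant.
Entropy is a state function; using a reversible isothermal path, ΔS_gas = nR ln(V₂/V₁) = 4.74 × 8.314 × ln(216/33.9) = 73 J/K.
The insulated surroundings exchange no heat, so ΔS_surr = 0 and ΔS_universe = ΔS_gas.

ΔS_universe = 73 J/K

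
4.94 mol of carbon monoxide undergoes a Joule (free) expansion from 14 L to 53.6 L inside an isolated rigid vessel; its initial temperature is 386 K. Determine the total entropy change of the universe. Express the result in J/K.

For an ideal gas in free expansion Q = 0 and W = 0, so T is unchanged.
Entropy is a state function; using a reversible isothermal path, ΔS_gas = nR ln(V₂/V₁) = 4.94 × 8.314 × ln(53.6/14) = 55.1 J/K.
The insulated surroundings exchange no heat, so ΔS_surr = 0 and ΔS_universe = ΔS_gas.

ΔS_universe = 55.1 J/K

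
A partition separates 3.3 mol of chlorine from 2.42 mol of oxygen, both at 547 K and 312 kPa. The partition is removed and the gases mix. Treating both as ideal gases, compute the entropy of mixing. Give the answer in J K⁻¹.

ΔS_mix = 32.4 J/K

Mole fractions: x_A = 3.3/5.72 = 0.577, x_B = 0.423.
ΔS_mix = −R(n_A ln x_A + n_B ln x_B) = −8.314 × (3.3 ln 0.577 + 2.42 ln 0.423) = 32.4 J/K.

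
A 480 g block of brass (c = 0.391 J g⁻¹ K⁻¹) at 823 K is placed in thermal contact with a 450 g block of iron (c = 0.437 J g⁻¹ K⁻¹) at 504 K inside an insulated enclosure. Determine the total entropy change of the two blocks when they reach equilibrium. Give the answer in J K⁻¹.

Energy balance: T_f = (m₁c₁T₁ + m₂c₂T₂)/(m₁c₁ + m₂c₂) = 659.78 K.
ΔS₁ = m₁c₁ ln(T_f/T₁) = 187.68 × ln(659.78/823) = -41.49 J/K.
ΔS₂ = m₂c₂ ln(T_f/T₂) = 196.65 × ln(659.78/504) = 52.96 J/K.
ΔS_total = -41.49 + 52.96 = 11.5 J/K.

ΔS_total = 11.5 J/K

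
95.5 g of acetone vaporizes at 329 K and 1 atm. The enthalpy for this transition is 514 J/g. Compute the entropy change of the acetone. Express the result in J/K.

Heat absorbed by the substance: Q = mL = 95.5 × 514 = 49087 J.
At constant T, ΔS = Q_rev/T = 49087 / 329 = 149 J/K.

ΔS = 149 J/K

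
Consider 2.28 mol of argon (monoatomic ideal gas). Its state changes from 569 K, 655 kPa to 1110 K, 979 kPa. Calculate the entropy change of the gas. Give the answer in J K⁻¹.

ΔS = 24 J/K

ΔS = nC_p ln(T₂/T₁) − nR ln(P₂/P₁), with C_p = 5R/2 = 20.79 J mol⁻¹ K⁻¹ for a monoatomic ideal gas.
ΔS = 2.28 × [20.79 × ln(1110/569) − 8.314 × ln(979/655)] = 24 J/K.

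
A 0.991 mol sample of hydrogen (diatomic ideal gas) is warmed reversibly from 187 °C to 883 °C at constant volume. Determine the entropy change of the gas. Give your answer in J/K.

In kelvin: T₁ = 460.15 K, T₂ = 1156.15 K. At constant volume, ΔS = nC_V ln(T₂/T₁) with C_V = 5R/2 = 20.79 J mol⁻¹ K⁻¹.
ΔS = 0.991 × 20.79 × ln(1156.15/460.15) = 19 J/K.

ΔS = 19 J/K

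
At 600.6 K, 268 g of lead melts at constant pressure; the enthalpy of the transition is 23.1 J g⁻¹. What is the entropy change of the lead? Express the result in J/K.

Heat absorbed by the substance: Q = mL = 268 × 23.1 = 6190.8 J.
At constant T, ΔS = Q_rev/T = 6190.8 / 600.6 = 10.3 J/K.

ΔS = 10.3 J/K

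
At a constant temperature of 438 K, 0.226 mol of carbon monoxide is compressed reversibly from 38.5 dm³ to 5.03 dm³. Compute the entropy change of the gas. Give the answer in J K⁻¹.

ΔS_gas = -3.82 J/K

For an isothermal ideal gas ΔS_gas = nR ln(V₂/V₁) = 0.226 × 8.314 × ln(5.03/38.5) = -3.82 J/K.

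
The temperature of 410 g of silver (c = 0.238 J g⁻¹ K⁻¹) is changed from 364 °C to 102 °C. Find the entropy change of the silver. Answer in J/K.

ΔS = -51.7 J/K

In kelvin: T₁ = 637.15 K, T₂ = 375.15 K. ΔS = ∫dQ_rev/T = m c ln(T₂/T₁) = 410 × 0.238 × ln(375.15/637.15) = -51.7 J/K.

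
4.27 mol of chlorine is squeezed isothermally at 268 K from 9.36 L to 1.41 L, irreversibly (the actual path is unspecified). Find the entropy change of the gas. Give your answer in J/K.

Entropy is a state function, so ΔS_gas depends only on the end states.
For an isothermal ideal gas ΔS_gas = nR ln(V₂/V₁) = 4.27 × 8.314 × ln(1.41/9.36) = -67.2 J/K.

ΔS_gas = -67.2 J/K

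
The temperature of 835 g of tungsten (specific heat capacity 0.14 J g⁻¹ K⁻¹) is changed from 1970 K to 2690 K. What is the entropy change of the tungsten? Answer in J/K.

ΔS = ∫dQ_rev/T = m c ln(T₂/T₁) = 835 × 0.14 × ln(2690/1970) = 36.4 J/K.

ΔS = 36.4 J/K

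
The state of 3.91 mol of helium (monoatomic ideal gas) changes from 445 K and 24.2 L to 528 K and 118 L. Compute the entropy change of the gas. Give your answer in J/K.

Entropy is a state function: ΔS = nC_V ln(T₂/T₁) + nR ln(V₂/V₁), with C_V = 3R/2 = 12.47 J mol⁻¹ K⁻¹ for a monoatomic ideal gas.
ΔS = 3.91 × [12.47 × ln(528/445) + 8.314 × ln(118/24.2)] = 59.8 J/K.

ΔS = 59.8 J/K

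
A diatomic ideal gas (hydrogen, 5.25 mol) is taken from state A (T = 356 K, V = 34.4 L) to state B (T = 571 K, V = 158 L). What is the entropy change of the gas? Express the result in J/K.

Entropy is a state function: ΔS = nC_V ln(T₂/T₁) + nR ln(V₂/V₁), with C_V = 5R/2 = 20.79 J mol⁻¹ K⁻¹ for a diatomic ideal gas.
ΔS = 5.25 × [20.79 × ln(571/356) + 8.314 × ln(158/34.4)] = 118 J/K.

ΔS = 118 J/K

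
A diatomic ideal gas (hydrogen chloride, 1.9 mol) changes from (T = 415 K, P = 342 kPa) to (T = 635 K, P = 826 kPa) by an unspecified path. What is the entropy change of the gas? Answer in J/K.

ΔS = 9.59 J/K

ΔS = nC_p ln(T₂/T₁) − nR ln(P₂/P₁), with C_p = 7R/2 = 29.1 J mol⁻¹ K⁻¹ for a diatomic ideal gas.
ΔS = 1.9 × [29.1 × ln(635/415) − 8.314 × ln(826/342)] = 9.59 J/K.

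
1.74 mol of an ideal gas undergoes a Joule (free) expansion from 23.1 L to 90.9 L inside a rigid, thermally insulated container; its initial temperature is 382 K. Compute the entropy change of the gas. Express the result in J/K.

For an ideal gas in free expansion Q = 0 and W = 0, so T is unchanged.
Entropy is a state function; using a reversible isothermal path, ΔS_gas = nR ln(V₂/V₁) = 1.74 × 8.314 × ln(90.9/23.1) = 19.8 J/K.

ΔS_gas = 19.8 J/K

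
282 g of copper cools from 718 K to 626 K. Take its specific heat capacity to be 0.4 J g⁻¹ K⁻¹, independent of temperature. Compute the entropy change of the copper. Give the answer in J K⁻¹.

ΔS = ∫dQ_rev/T = m c ln(T₂/T₁) = 282 × 0.4 × ln(626/718) = -15.5 J/K.

ΔS = -15.5 J/K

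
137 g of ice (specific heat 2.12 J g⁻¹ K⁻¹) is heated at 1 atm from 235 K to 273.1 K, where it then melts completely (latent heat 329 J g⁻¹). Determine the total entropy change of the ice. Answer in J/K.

ΔS = 209 J/K

Warming step: ΔS₁ = m c ln(T_tr/T_i) = 137 × 2.12 × ln(273.1/235) = 43.64 J/K.
Phase change: ΔS₂ = +mL/T_tr = 137 × 329 / 273.1 = 165 J/K.
ΔS_total = (43.64) + (165) = 209 J/K.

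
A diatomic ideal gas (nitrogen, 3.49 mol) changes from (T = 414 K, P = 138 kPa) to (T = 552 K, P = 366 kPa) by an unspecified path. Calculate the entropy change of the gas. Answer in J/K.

ΔS = nC_p ln(T₂/T₁) − nR ln(P₂/P₁), with C_p = 7R/2 = 29.1 J mol⁻¹ K⁻¹ for a diatomic ideal gas.
ΔS = 3.49 × [29.1 × ln(552/414) − 8.314 × ln(366/138)] = 0.914 J/K.

ΔS = 0.914 J/K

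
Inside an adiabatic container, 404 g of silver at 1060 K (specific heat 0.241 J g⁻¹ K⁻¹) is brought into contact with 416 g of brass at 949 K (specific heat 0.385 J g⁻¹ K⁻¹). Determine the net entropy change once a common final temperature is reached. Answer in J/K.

Energy balance: T_f = (m₁c₁T₁ + m₂c₂T₂)/(m₁c₁ + m₂c₂) = 990.97 K.
ΔS₁ = m₁c₁ ln(T_f/T₁) = 97.364 × ln(990.97/1060) = -6.5568 J/K.
ΔS₂ = m₂c₂ ln(T_f/T₂) = 160.16 × ln(990.97/949) = 6.9304 J/K.
ΔS_total = -6.5568 + 6.9304 = 0.374 J/K.

ΔS_total = 0.374 J/K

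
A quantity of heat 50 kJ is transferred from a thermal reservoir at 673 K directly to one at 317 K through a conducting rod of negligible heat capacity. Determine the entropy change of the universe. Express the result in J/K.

ΔS_total = 83.4 J/K

ΔS_hot = −Q/T_H = −50000/673 = -74.29 J/K and ΔS_cold = +Q/T_C = 50000/317 = 157.7 J/K.
ΔS_total = -74.29 + 157.7 = 83.4 J/K, positive as the second law requires.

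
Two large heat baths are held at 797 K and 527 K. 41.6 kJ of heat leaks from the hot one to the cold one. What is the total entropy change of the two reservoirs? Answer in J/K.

ΔS_hot = −Q/T_H = −41600/797 = -52.2 J/K and ΔS_cold = +Q/T_C = 41600/527 = 78.94 J/K.
ΔS_total = -52.2 + 78.94 = 26.7 J/K, positive as the second law requires.

ΔS_total = 26.7 J/K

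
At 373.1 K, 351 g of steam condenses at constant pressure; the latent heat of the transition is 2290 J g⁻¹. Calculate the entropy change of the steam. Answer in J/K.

ΔS = -2150 J/K

Heat released by the substance: Q = −mL = −351 × 2290 = −803790 J.
At constant T, ΔS = Q_rev/T = −803790 / 373.1 = -2150 J/K.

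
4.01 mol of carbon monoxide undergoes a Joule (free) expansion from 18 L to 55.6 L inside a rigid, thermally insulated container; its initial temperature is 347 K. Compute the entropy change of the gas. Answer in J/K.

ΔS_gas = 37.6 J/K

For an ideal gas in free expansion Q = 0 and W = 0, so T is unchanged.
Entropy is a state function; using a reversible isothermal path, ΔS_gas = nR ln(V₂/V₁) = 4.01 × 8.314 × ln(55.6/18) = 37.6 J/K.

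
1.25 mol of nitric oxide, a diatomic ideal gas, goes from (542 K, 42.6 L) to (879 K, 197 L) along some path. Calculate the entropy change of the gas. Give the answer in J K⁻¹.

Entropy is a state function: ΔS = nC_V ln(T₂/T₁) + nR ln(V₂/V₁), with C_V = 5R/2 = 20.79 J mol⁻¹ K⁻¹ for a diatomic ideal gas.
ΔS = 1.25 × [20.79 × ln(879/542) + 8.314 × ln(197/42.6)] = 28.5 J/K.

ΔS = 28.5 J/K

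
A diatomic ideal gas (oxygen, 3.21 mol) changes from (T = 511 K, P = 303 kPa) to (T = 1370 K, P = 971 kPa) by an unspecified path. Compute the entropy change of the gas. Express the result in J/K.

ΔS = nC_p ln(T₂/T₁) − nR ln(P₂/P₁), with C_p = 7R/2 = 29.1 J mol⁻¹ K⁻¹ for a diatomic ideal gas.
ΔS = 3.21 × [29.1 × ln(1370/511) − 8.314 × ln(971/303)] = 61 J/K.

ΔS = 61 J/K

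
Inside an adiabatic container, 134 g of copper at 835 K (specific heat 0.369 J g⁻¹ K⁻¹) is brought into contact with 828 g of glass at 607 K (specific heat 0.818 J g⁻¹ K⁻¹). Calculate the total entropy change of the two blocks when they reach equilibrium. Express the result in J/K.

Energy balance: T_f = (m₁c₁T₁ + m₂c₂T₂)/(m₁c₁ + m₂c₂) = 622.51 K.
ΔS₁ = m₁c₁ ln(T_f/T₁) = 49.446 × ln(622.51/835) = -14.52 J/K.
ΔS₂ = m₂c₂ ln(T_f/T₂) = 677.304 × ln(622.51/607) = 17.09 J/K.
ΔS_total = -14.52 + 17.09 = 2.57 J/K.

ΔS_total = 2.57 J/K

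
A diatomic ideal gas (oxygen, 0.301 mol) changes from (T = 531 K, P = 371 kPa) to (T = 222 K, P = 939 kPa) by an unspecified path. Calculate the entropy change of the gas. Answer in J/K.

ΔS = -9.96 J/K

ΔS = nC_p ln(T₂/T₁) − nR ln(P₂/P₁), with C_p = 7R/2 = 29.1 J mol⁻¹ K⁻¹ for a diatomic ideal gas.
ΔS = 0.301 × [29.1 × ln(222/531) − 8.314 × ln(939/371)] = -9.96 J/K.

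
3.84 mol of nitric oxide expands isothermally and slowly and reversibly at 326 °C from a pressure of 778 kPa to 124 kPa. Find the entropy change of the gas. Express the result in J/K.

For an isothermal ideal gas ΔS_gas = nR ln(P₁/P₂) = 3.84 × 8.314 × ln(778/124) = 58.6 J/K.

ΔS_gas = 58.6 J/K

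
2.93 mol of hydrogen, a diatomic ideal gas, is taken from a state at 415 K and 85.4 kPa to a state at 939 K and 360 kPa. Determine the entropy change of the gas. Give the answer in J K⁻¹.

ΔS = 34.6 J/K

ΔS = nC_p ln(T₂/T₁) − nR ln(P₂/P₁), with C_p = 7R/2 = 29.1 J mol⁻¹ K⁻¹ for a diatomic ideal gas.
ΔS = 2.93 × [29.1 × ln(939/415) − 8.314 × ln(360/85.4)] = 34.6 J/K.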